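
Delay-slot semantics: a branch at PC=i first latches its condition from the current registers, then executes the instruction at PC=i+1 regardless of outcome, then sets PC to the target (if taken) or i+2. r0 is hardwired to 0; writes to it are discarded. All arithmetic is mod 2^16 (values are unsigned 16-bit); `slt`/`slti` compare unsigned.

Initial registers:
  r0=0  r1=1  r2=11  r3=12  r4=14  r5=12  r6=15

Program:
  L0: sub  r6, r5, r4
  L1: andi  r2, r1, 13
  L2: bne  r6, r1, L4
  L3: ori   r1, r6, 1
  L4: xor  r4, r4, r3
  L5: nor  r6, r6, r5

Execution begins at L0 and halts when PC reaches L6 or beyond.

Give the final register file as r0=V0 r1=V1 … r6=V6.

#0 sub  r6, r5, r4 ; 0/1/11/12/14/12/65534
#1 andi  r2, r1, 13 ; 0/1/1/12/14/12/65534
#2 bne  r6, r1, L4 ; 0/1/1/12/14/12/65534 ; →target
#3 ori   r1, r6, 1 ; 0/65535/1/12/14/12/65534
#4 xor  r4, r4, r3 ; 0/65535/1/12/2/12/65534
#5 nor  r6, r6, r5 ; 0/65535/1/12/2/12/1

r0=0 r1=65535 r2=1 r3=12 r4=2 r5=12 r6=1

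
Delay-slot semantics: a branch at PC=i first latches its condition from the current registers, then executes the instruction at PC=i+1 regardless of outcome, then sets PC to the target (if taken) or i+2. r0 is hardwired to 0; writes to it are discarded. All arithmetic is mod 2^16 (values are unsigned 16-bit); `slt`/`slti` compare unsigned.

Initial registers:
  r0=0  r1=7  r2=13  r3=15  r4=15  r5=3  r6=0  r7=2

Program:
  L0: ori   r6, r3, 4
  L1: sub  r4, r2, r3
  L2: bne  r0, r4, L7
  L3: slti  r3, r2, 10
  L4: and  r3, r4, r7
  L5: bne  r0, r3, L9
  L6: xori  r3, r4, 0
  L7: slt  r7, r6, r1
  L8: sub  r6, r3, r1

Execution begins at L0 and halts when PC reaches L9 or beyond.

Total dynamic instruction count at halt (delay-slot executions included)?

6

PC=0  ori   r6, r3, 4        | r0=0 r1=7 r2=13 r3=15 r4=15 r5=3 r6=15 r7=2
PC=1  sub  r4, r2, r3        | r0=0 r1=7 r2=13 r3=15 r4=65534 r5=3 r6=15 r7=2
PC=2  bne  r0, r4, L7        | r0=0 r1=7 r2=13 r3=15 r4=65534 r5=3 r6=15 r7=2  [TAKEN]
PC=3  slti  r3, r2, 10       | r0=0 r1=7 r2=13 r3=0 r4=65534 r5=3 r6=15 r7=2
PC=7  slt  r7, r6, r1        | r0=0 r1=7 r2=13 r3=0 r4=65534 r5=3 r6=15 r7=0
PC=8  sub  r6, r3, r1        | r0=0 r1=7 r2=13 r3=0 r4=65534 r5=3 r6=65529 r7=0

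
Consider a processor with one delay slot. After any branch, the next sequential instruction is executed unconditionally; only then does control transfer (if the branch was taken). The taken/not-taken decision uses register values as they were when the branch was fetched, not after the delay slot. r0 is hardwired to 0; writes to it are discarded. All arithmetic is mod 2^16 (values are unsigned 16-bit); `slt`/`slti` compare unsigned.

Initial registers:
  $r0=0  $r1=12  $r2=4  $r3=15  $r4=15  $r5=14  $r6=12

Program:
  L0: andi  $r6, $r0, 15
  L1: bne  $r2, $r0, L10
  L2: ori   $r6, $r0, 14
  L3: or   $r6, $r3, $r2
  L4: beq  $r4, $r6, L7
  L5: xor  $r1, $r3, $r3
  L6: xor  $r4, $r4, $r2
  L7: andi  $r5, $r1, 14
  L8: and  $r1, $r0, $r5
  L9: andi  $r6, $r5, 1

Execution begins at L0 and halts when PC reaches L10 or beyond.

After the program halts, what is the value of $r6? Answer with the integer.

14

  step pc=0: andi  $r6, $r0, 15  regs=(0,12,4,15,15,14,0)
  step pc=1: bne  $r2, $r0, L10  cond=T  regs=(0,12,4,15,15,14,0)
  step pc=2: ori   $r6, $r0, 14  regs=(0,12,4,15,15,14,14)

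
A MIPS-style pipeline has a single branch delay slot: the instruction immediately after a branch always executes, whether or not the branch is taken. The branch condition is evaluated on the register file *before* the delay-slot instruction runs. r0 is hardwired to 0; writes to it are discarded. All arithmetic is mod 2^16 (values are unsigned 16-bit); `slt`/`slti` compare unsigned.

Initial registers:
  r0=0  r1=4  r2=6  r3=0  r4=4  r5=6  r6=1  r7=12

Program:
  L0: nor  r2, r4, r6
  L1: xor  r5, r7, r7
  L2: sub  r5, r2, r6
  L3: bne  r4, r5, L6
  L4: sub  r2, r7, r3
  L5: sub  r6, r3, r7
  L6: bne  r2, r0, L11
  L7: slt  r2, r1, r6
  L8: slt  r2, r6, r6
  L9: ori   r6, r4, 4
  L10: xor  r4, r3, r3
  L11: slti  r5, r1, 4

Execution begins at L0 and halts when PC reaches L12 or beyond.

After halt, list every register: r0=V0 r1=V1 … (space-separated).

  step pc=0: nor  r2, r4, r6  regs=(0,4,65530,0,4,6,1,12)
  step pc=1: xor  r5, r7, r7  regs=(0,4,65530,0,4,0,1,12)
  step pc=2: sub  r5, r2, r6  regs=(0,4,65530,0,4,65529,1,12)
  step pc=3: bne  r4, r5, L6  cond=T  regs=(0,4,65530,0,4,65529,1,12)
  step pc=4: sub  r2, r7, r3  regs=(0,4,12,0,4,65529,1,12)
  step pc=6: bne  r2, r0, L11  cond=T  regs=(0,4,12,0,4,65529,1,12)
  step pc=7: slt  r2, r1, r6  regs=(0,4,0,0,4,65529,1,12)
  step pc=11: slti  r5, r1, 4  regs=(0,4,0,0,4,0,1,12)

r0=0 r1=4 r2=0 r3=0 r4=4 r5=0 r6=1 r7=12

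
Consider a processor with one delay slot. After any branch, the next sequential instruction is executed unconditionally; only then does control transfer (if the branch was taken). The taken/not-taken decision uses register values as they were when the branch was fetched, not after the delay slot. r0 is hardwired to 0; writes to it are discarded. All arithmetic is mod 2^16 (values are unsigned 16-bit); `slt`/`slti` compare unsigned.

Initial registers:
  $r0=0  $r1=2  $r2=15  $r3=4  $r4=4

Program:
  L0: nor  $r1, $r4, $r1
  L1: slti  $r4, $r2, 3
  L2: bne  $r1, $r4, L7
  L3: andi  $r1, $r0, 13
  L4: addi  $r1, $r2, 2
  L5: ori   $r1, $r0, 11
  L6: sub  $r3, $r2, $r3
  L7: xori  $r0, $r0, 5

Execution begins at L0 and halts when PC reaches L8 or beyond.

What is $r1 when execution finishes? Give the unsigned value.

  step pc=0: nor  $r1, $r4, $r1  regs=(0,65529,15,4,4)
  step pc=1: slti  $r4, $r2, 3  regs=(0,65529,15,4,0)
  step pc=2: bne  $r1, $r4, L7  cond=T  regs=(0,65529,15,4,0)
  step pc=3: andi  $r1, $r0, 13  regs=(0,0,15,4,0)
  step pc=7: xori  $r0, $r0, 5  regs=(0,0,15,4,0)

0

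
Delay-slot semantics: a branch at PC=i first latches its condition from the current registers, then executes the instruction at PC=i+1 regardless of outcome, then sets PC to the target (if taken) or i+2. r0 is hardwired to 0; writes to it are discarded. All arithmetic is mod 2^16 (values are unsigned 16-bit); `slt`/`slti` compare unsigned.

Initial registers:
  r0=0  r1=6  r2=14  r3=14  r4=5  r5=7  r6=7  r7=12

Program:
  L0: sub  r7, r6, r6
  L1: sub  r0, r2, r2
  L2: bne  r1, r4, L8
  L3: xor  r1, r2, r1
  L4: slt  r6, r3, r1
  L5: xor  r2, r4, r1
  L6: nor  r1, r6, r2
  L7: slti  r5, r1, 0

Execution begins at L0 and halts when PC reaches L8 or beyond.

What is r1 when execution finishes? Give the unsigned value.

PC=0  sub  r7, r6, r6        | r0=0 r1=6 r2=14 r3=14 r4=5 r5=7 r6=7 r7=0
PC=1  sub  r0, r2, r2        | r0=0 r1=6 r2=14 r3=14 r4=5 r5=7 r6=7 r7=0
PC=2  bne  r1, r4, L8        | r0=0 r1=6 r2=14 r3=14 r4=5 r5=7 r6=7 r7=0  [TAKEN]
PC=3  xor  r1, r2, r1        | r0=0 r1=8 r2=14 r3=14 r4=5 r5=7 r6=7 r7=0

8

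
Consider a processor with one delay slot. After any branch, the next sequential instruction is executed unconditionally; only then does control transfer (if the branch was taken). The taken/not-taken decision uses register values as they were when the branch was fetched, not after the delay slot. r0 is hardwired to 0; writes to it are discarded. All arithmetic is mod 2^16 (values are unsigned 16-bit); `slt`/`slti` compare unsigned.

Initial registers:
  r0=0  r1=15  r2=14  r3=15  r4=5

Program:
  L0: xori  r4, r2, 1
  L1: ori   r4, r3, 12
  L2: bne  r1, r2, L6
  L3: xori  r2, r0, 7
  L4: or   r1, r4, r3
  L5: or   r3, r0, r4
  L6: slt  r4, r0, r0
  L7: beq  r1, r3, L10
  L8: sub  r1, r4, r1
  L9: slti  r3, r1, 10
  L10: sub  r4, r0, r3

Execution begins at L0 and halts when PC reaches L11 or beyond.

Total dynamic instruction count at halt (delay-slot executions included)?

8

PC=0  xori  r4, r2, 1        | r0=0 r1=15 r2=14 r3=15 r4=15
PC=1  ori   r4, r3, 12       | r0=0 r1=15 r2=14 r3=15 r4=15
PC=2  bne  r1, r2, L6        | r0=0 r1=15 r2=14 r3=15 r4=15  [TAKEN]
PC=3  xori  r2, r0, 7        | r0=0 r1=15 r2=7 r3=15 r4=15
PC=6  slt  r4, r0, r0        | r0=0 r1=15 r2=7 r3=15 r4=0
PC=7  beq  r1, r3, L10       | r0=0 r1=15 r2=7 r3=15 r4=0  [TAKEN]
PC=8  sub  r1, r4, r1        | r0=0 r1=65521 r2=7 r3=15 r4=0
PC=10 sub  r4, r0, r3        | r0=0 r1=65521 r2=7 r3=15 r4=65521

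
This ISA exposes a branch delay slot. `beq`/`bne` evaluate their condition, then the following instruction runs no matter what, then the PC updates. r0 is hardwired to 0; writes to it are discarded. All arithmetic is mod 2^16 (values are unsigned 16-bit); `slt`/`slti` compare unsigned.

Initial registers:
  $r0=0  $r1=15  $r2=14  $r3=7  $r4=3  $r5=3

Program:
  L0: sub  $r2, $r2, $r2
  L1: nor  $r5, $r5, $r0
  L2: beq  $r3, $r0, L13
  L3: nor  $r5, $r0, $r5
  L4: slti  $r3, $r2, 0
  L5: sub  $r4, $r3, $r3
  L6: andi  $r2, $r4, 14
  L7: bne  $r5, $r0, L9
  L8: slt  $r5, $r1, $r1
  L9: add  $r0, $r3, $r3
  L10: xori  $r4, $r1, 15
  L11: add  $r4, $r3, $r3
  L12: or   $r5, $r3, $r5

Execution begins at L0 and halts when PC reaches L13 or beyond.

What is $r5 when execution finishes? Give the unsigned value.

0

  step pc=0: sub  $r2, $r2, $r2  regs=(0,15,0,7,3,3)
  step pc=1: nor  $r5, $r5, $r0  regs=(0,15,0,7,3,65532)
  step pc=2: beq  $r3, $r0, L13  cond=F  regs=(0,15,0,7,3,65532)
  step pc=3: nor  $r5, $r0, $r5  regs=(0,15,0,7,3,3)
  step pc=4: slti  $r3, $r2, 0  regs=(0,15,0,0,3,3)
  step pc=5: sub  $r4, $r3, $r3  regs=(0,15,0,0,0,3)
  step pc=6: andi  $r2, $r4, 14  regs=(0,15,0,0,0,3)
  step pc=7: bne  $r5, $r0, L9  cond=T  regs=(0,15,0,0,0,3)
  step pc=8: slt  $r5, $r1, $r1  regs=(0,15,0,0,0,0)
  step pc=9: add  $r0, $r3, $r3  regs=(0,15,0,0,0,0)
  step pc=10: xori  $r4, $r1, 15  regs=(0,15,0,0,0,0)
  step pc=11: add  $r4, $r3, $r3  regs=(0,15,0,0,0,0)
  step pc=12: or   $r5, $r3, $r5  regs=(0,15,0,0,0,0)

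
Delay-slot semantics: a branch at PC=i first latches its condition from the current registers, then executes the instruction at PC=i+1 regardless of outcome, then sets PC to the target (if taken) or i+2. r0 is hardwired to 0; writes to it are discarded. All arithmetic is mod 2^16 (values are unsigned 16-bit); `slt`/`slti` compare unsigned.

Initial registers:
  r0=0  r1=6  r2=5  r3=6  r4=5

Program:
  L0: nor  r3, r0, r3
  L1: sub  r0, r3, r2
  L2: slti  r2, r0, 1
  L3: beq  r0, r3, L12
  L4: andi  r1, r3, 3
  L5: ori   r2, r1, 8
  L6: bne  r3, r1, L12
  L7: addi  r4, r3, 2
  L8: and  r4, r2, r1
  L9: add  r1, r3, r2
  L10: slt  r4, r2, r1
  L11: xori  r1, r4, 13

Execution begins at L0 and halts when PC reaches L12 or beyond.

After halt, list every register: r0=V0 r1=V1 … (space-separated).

r0=0 r1=1 r2=9 r3=65529 r4=65531

  step pc=0: nor  r3, r0, r3  regs=(0,6,5,65529,5)
  step pc=1: sub  r0, r3, r2  regs=(0,6,5,65529,5)
  step pc=2: slti  r2, r0, 1  regs=(0,6,1,65529,5)
  step pc=3: beq  r0, r3, L12  cond=F  regs=(0,6,1,65529,5)
  step pc=4: andi  r1, r3, 3  regs=(0,1,1,65529,5)
  step pc=5: ori   r2, r1, 8  regs=(0,1,9,65529,5)
  step pc=6: bne  r3, r1, L12  cond=T  regs=(0,1,9,65529,5)
  step pc=7: addi  r4, r3, 2  regs=(0,1,9,65529,65531)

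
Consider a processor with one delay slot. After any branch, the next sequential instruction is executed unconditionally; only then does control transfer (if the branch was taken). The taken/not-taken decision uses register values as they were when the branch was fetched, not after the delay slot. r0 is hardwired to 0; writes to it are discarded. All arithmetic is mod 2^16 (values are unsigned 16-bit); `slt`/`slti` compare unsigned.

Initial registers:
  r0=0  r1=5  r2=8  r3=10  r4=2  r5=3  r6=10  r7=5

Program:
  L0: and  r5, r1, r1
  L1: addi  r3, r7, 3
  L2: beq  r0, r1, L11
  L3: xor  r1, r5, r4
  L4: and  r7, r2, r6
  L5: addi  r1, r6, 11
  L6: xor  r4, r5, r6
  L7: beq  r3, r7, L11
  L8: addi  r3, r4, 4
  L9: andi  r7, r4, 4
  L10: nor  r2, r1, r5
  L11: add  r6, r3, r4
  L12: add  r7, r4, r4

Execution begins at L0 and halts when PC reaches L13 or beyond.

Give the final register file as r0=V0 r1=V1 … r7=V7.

[0] and  r5, r1, r1  →  {r0:0, r1:5, r2:8, r3:10, r4:2, r5:5, r6:10, r7:5}
[1] addi  r3, r7, 3  →  {r0:0, r1:5, r2:8, r3:8, r4:2, r5:5, r6:10, r7:5}
[2] beq  r0, r1, L11  →  {r0:0, r1:5, r2:8, r3:8, r4:2, r5:5, r6:10, r7:5}  ⟨branch fallthrough⟩
[3] xor  r1, r5, r4  →  {r0:0, r1:7, r2:8, r3:8, r4:2, r5:5, r6:10, r7:5}
[4] and  r7, r2, r6  →  {r0:0, r1:7, r2:8, r3:8, r4:2, r5:5, r6:10, r7:8}
[5] addi  r1, r6, 11  →  {r0:0, r1:21, r2:8, r3:8, r4:2, r5:5, r6:10, r7:8}
[6] xor  r4, r5, r6  →  {r0:0, r1:21, r2:8, r3:8, r4:15, r5:5, r6:10, r7:8}
[7] beq  r3, r7, L11  →  {r0:0, r1:21, r2:8, r3:8, r4:15, r5:5, r6:10, r7:8}  ⟨branch taken⟩
[8] addi  r3, r4, 4  →  {r0:0, r1:21, r2:8, r3:19, r4:15, r5:5, r6:10, r7:8}
[11] add  r6, r3, r4  →  {r0:0, r1:21, r2:8, r3:19, r4:15, r5:5, r6:34, r7:8}
[12] add  r7, r4, r4  →  {r0:0, r1:21, r2:8, r3:19, r4:15, r5:5, r6:34, r7:30}

r0=0 r1=21 r2=8 r3=19 r4=15 r5=5 r6=34 r7=30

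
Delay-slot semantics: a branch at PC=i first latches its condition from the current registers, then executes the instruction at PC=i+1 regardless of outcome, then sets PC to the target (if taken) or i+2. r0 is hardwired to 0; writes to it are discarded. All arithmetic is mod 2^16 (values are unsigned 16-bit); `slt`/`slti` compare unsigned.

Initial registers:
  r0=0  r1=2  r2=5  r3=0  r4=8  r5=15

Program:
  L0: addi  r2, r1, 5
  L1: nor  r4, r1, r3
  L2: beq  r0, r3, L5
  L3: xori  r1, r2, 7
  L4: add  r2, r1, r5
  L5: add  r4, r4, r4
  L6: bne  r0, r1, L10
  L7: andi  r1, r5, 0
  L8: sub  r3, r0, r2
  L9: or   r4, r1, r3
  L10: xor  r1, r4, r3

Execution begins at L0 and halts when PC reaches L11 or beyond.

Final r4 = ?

65529

[0] addi  r2, r1, 5  →  {r0:0, r1:2, r2:7, r3:0, r4:8, r5:15}
[1] nor  r4, r1, r3  →  {r0:0, r1:2, r2:7, r3:0, r4:65533, r5:15}
[2] beq  r0, r3, L5  →  {r0:0, r1:2, r2:7, r3:0, r4:65533, r5:15}  ⟨branch taken⟩
[3] xori  r1, r2, 7  →  {r0:0, r1:0, r2:7, r3:0, r4:65533, r5:15}
[5] add  r4, r4, r4  →  {r0:0, r1:0, r2:7, r3:0, r4:65530, r5:15}
[6] bne  r0, r1, L10  →  {r0:0, r1:0, r2:7, r3:0, r4:65530, r5:15}  ⟨branch fallthrough⟩
[7] andi  r1, r5, 0  →  {r0:0, r1:0, r2:7, r3:0, r4:65530, r5:15}
[8] sub  r3, r0, r2  →  {r0:0, r1:0, r2:7, r3:65529, r4:65530, r5:15}
[9] or   r4, r1, r3  →  {r0:0, r1:0, r2:7, r3:65529, r4:65529, r5:15}
[10] xor  r1, r4, r3  →  {r0:0, r1:0, r2:7, r3:65529, r4:65529, r5:15}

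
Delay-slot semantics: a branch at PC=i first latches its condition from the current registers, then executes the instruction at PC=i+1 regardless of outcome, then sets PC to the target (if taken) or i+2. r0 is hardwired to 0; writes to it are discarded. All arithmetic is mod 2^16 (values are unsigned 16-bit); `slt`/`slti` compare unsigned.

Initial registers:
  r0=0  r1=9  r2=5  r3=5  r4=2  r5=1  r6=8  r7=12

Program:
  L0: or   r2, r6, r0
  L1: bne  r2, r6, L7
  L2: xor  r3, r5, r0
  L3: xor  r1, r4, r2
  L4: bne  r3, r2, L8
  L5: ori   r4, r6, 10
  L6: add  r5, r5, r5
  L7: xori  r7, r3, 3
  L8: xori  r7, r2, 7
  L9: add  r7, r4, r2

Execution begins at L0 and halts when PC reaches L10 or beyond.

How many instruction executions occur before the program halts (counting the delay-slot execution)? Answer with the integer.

8

[0] or   r2, r6, r0  →  {r0:0, r1:9, r2:8, r3:5, r4:2, r5:1, r6:8, r7:12}
[1] bne  r2, r6, L7  →  {r0:0, r1:9, r2:8, r3:5, r4:2, r5:1, r6:8, r7:12}  ⟨branch fallthrough⟩
[2] xor  r3, r5, r0  →  {r0:0, r1:9, r2:8, r3:1, r4:2, r5:1, r6:8, r7:12}
[3] xor  r1, r4, r2  →  {r0:0, r1:10, r2:8, r3:1, r4:2, r5:1, r6:8, r7:12}
[4] bne  r3, r2, L8  →  {r0:0, r1:10, r2:8, r3:1, r4:2, r5:1, r6:8, r7:12}  ⟨branch taken⟩
[5] ori   r4, r6, 10  →  {r0:0, r1:10, r2:8, r3:1, r4:10, r5:1, r6:8, r7:12}
[8] xori  r7, r2, 7  →  {r0:0, r1:10, r2:8, r3:1, r4:10, r5:1, r6:8, r7:15}
[9] add  r7, r4, r2  →  {r0:0, r1:10, r2:8, r3:1, r4:10, r5:1, r6:8, r7:18}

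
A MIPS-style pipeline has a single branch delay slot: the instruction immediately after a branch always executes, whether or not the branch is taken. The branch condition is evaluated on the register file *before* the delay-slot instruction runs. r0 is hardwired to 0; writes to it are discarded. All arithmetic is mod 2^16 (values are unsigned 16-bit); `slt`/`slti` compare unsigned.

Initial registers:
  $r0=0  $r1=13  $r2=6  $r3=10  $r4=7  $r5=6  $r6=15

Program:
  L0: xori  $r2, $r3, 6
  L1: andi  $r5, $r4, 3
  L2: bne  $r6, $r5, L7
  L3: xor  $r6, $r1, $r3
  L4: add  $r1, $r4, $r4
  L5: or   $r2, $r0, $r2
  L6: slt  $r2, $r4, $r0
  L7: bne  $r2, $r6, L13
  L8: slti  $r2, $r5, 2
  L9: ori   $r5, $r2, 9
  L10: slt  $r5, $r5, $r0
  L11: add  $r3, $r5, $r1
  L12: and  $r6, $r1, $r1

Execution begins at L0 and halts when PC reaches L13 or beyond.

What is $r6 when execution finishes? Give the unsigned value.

[0] xori  $r2, $r3, 6  →  {$r0:0, $r1:13, $r2:12, $r3:10, $r4:7, $r5:6, $r6:15}
[1] andi  $r5, $r4, 3  →  {$r0:0, $r1:13, $r2:12, $r3:10, $r4:7, $r5:3, $r6:15}
[2] bne  $r6, $r5, L7  →  {$r0:0, $r1:13, $r2:12, $r3:10, $r4:7, $r5:3, $r6:15}  ⟨branch taken⟩
[3] xor  $r6, $r1, $r3  →  {$r0:0, $r1:13, $r2:12, $r3:10, $r4:7, $r5:3, $r6:7}
[7] bne  $r2, $r6, L13  →  {$r0:0, $r1:13, $r2:12, $r3:10, $r4:7, $r5:3, $r6:7}  ⟨branch taken⟩
[8] slti  $r2, $r5, 2  →  {$r0:0, $r1:13, $r2:0, $r3:10, $r4:7, $r5:3, $r6:7}

7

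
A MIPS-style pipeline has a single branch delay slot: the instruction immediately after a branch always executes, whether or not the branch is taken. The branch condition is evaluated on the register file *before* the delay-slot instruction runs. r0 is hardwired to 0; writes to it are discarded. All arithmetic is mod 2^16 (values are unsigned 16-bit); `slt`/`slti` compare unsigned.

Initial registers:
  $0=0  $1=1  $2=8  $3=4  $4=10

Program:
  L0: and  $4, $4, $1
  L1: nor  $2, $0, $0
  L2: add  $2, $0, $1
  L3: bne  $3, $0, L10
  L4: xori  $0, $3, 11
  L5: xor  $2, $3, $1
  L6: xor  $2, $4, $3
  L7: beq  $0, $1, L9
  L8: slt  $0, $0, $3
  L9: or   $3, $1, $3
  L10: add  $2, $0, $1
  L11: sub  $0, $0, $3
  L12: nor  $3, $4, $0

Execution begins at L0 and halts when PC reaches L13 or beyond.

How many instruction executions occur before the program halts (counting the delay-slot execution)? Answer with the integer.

8

[0] and  $4, $4, $1  →  {$0:0, $1:1, $2:8, $3:4, $4:0}
[1] nor  $2, $0, $0  →  {$0:0, $1:1, $2:65535, $3:4, $4:0}
[2] add  $2, $0, $1  →  {$0:0, $1:1, $2:1, $3:4, $4:0}
[3] bne  $3, $0, L10  →  {$0:0, $1:1, $2:1, $3:4, $4:0}  ⟨branch taken⟩
[4] xori  $0, $3, 11  →  {$0:0, $1:1, $2:1, $3:4, $4:0}
[10] add  $2, $0, $1  →  {$0:0, $1:1, $2:1, $3:4, $4:0}
[11] sub  $0, $0, $3  →  {$0:0, $1:1, $2:1, $3:4, $4:0}
[12] nor  $3, $4, $0  →  {$0:0, $1:1, $2:1, $3:65535, $4:0}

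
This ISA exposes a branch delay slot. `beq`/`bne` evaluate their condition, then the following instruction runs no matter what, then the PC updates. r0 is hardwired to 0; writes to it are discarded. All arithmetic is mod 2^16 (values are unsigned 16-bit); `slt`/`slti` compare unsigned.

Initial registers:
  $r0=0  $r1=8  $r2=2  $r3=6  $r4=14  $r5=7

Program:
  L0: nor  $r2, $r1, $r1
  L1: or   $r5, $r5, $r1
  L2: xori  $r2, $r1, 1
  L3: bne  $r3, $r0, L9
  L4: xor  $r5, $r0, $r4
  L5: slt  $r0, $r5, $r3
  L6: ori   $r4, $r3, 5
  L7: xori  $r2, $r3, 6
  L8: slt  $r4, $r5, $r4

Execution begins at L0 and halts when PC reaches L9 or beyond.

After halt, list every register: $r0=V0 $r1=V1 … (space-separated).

PC=0  nor  $r2, $r1, $r1     | $r0=0 $r1=8 $r2=65527 $r3=6 $r4=14 $r5=7
PC=1  or   $r5, $r5, $r1     | $r0=0 $r1=8 $r2=65527 $r3=6 $r4=14 $r5=15
PC=2  xori  $r2, $r1, 1      | $r0=0 $r1=8 $r2=9 $r3=6 $r4=14 $r5=15
PC=3  bne  $r3, $r0, L9      | $r0=0 $r1=8 $r2=9 $r3=6 $r4=14 $r5=15  [TAKEN]
PC=4  xor  $r5, $r0, $r4     | $r0=0 $r1=8 $r2=9 $r3=6 $r4=14 $r5=14

$r0=0 $r1=8 $r2=9 $r3=6 $r4=14 $r5=14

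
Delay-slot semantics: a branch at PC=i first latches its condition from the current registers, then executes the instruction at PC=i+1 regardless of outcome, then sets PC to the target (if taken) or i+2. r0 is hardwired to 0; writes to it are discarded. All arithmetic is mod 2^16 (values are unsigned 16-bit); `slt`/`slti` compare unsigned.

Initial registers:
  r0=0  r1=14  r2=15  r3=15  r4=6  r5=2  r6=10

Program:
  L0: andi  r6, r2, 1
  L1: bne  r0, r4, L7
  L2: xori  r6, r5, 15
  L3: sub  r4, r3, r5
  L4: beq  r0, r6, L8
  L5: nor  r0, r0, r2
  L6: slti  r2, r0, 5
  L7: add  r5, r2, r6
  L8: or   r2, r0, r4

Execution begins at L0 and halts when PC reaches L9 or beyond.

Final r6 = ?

13

PC=0  andi  r6, r2, 1        | r0=0 r1=14 r2=15 r3=15 r4=6 r5=2 r6=1
PC=1  bne  r0, r4, L7        | r0=0 r1=14 r2=15 r3=15 r4=6 r5=2 r6=1  [TAKEN]
PC=2  xori  r6, r5, 15       | r0=0 r1=14 r2=15 r3=15 r4=6 r5=2 r6=13
PC=7  add  r5, r2, r6        | r0=0 r1=14 r2=15 r3=15 r4=6 r5=28 r6=13
PC=8  or   r2, r0, r4        | r0=0 r1=14 r2=6 r3=15 r4=6 r5=28 r6=13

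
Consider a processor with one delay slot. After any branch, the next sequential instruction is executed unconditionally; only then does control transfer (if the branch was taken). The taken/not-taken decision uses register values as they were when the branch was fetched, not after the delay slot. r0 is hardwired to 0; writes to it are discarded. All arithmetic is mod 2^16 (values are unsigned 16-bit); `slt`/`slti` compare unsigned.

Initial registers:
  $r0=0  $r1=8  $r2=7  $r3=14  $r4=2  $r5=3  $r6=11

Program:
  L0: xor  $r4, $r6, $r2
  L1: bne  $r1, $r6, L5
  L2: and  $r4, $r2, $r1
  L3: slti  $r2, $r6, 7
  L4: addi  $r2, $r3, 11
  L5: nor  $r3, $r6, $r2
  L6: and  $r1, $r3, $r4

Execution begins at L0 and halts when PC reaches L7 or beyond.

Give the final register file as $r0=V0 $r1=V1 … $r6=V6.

  step pc=0: xor  $r4, $r6, $r2  regs=(0,8,7,14,12,3,11)
  step pc=1: bne  $r1, $r6, L5  cond=T  regs=(0,8,7,14,12,3,11)
  step pc=2: and  $r4, $r2, $r1  regs=(0,8,7,14,0,3,11)
  step pc=5: nor  $r3, $r6, $r2  regs=(0,8,7,65520,0,3,11)
  step pc=6: and  $r1, $r3, $r4  regs=(0,0,7,65520,0,3,11)

$r0=0 $r1=0 $r2=7 $r3=65520 $r4=0 $r5=3 $r6=11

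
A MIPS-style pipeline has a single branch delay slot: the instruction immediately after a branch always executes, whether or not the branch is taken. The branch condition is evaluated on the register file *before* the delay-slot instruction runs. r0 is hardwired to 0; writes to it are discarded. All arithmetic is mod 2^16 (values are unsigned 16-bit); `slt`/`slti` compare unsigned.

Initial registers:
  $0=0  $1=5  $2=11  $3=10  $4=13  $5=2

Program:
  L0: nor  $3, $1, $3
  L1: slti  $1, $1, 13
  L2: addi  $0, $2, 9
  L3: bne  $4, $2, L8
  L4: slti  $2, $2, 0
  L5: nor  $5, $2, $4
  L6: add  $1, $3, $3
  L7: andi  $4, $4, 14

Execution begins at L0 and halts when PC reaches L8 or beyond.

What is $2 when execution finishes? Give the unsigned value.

0

[0] nor  $3, $1, $3  →  {$0:0, $1:5, $2:11, $3:65520, $4:13, $5:2}
[1] slti  $1, $1, 13  →  {$0:0, $1:1, $2:11, $3:65520, $4:13, $5:2}
[2] addi  $0, $2, 9  →  {$0:0, $1:1, $2:11, $3:65520, $4:13, $5:2}
[3] bne  $4, $2, L8  →  {$0:0, $1:1, $2:11, $3:65520, $4:13, $5:2}  ⟨branch taken⟩
[4] slti  $2, $2, 0  →  {$0:0, $1:1, $2:0, $3:65520, $4:13, $5:2}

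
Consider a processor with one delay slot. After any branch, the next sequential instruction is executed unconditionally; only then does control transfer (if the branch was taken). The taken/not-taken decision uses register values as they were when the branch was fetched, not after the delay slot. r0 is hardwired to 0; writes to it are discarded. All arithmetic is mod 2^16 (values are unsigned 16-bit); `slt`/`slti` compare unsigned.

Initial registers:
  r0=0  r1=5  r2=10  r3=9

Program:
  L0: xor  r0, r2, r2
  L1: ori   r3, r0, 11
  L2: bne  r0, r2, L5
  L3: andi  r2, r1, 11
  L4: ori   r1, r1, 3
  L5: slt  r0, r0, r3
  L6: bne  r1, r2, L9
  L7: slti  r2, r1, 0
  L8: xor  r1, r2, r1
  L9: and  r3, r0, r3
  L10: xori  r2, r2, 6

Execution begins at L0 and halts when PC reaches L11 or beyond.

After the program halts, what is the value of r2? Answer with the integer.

6

[0] xor  r0, r2, r2  →  {r0:0, r1:5, r2:10, r3:9}
[1] ori   r3, r0, 11  →  {r0:0, r1:5, r2:10, r3:11}
[2] bne  r0, r2, L5  →  {r0:0, r1:5, r2:10, r3:11}  ⟨branch taken⟩
[3] andi  r2, r1, 11  →  {r0:0, r1:5, r2:1, r3:11}
[5] slt  r0, r0, r3  →  {r0:0, r1:5, r2:1, r3:11}
[6] bne  r1, r2, L9  →  {r0:0, r1:5, r2:1, r3:11}  ⟨branch taken⟩
[7] slti  r2, r1, 0  →  {r0:0, r1:5, r2:0, r3:11}
[9] and  r3, r0, r3  →  {r0:0, r1:5, r2:0, r3:0}
[10] xori  r2, r2, 6  →  {r0:0, r1:5, r2:6, r3:0}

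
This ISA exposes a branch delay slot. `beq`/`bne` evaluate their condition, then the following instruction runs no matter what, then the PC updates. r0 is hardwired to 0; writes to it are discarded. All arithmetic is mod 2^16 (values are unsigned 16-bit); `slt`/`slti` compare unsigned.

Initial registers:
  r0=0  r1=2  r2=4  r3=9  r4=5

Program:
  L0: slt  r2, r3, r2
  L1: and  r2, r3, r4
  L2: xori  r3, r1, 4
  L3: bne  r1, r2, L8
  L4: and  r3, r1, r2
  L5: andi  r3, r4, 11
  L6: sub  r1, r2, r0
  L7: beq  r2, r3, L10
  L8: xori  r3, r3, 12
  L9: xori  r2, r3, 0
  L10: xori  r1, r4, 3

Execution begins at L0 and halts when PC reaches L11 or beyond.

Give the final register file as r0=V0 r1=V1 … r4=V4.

r0=0 r1=6 r2=12 r3=12 r4=5

  step pc=0: slt  r2, r3, r2  regs=(0,2,0,9,5)
  step pc=1: and  r2, r3, r4  regs=(0,2,1,9,5)
  step pc=2: xori  r3, r1, 4  regs=(0,2,1,6,5)
  step pc=3: bne  r1, r2, L8  cond=T  regs=(0,2,1,6,5)
  step pc=4: and  r3, r1, r2  regs=(0,2,1,0,5)
  step pc=8: xori  r3, r3, 12  regs=(0,2,1,12,5)
  step pc=9: xori  r2, r3, 0  regs=(0,2,12,12,5)
  step pc=10: xori  r1, r4, 3  regs=(0,6,12,12,5)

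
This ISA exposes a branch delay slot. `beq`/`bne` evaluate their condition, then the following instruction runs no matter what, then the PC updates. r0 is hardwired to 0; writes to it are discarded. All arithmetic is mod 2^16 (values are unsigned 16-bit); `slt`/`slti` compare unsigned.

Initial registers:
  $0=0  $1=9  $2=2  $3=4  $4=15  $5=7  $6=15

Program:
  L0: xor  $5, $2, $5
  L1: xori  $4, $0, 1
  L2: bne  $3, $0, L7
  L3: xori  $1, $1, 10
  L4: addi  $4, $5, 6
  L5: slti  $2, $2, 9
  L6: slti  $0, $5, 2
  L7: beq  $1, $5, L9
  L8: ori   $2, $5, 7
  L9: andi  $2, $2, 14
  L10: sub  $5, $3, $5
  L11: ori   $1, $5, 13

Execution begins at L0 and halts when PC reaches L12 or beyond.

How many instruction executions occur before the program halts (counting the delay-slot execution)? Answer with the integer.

9

  step pc=0: xor  $5, $2, $5  regs=(0,9,2,4,15,5,15)
  step pc=1: xori  $4, $0, 1  regs=(0,9,2,4,1,5,15)
  step pc=2: bne  $3, $0, L7  cond=T  regs=(0,9,2,4,1,5,15)
  step pc=3: xori  $1, $1, 10  regs=(0,3,2,4,1,5,15)
  step pc=7: beq  $1, $5, L9  cond=F  regs=(0,3,2,4,1,5,15)
  step pc=8: ori   $2, $5, 7  regs=(0,3,7,4,1,5,15)
  step pc=9: andi  $2, $2, 14  regs=(0,3,6,4,1,5,15)
  step pc=10: sub  $5, $3, $5  regs=(0,3,6,4,1,65535,15)
  step pc=11: ori   $1, $5, 13  regs=(0,65535,6,4,1,65535,15)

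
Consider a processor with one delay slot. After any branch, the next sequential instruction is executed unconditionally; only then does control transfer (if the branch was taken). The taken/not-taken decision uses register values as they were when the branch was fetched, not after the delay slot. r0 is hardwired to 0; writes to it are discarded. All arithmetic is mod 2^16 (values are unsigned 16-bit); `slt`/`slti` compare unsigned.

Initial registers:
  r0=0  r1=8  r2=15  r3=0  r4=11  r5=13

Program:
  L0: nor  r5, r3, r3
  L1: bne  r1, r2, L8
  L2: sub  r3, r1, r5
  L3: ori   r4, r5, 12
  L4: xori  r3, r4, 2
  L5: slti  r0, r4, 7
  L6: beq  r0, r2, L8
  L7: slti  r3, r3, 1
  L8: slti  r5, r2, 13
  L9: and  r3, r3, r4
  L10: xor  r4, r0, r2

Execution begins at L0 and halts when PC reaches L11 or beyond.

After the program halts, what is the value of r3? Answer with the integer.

#0 nor  r5, r3, r3 ; 0/8/15/0/11/65535
#1 bne  r1, r2, L8 ; 0/8/15/0/11/65535 ; →target
#2 sub  r3, r1, r5 ; 0/8/15/9/11/65535
#8 slti  r5, r2, 13 ; 0/8/15/9/11/0
#9 and  r3, r3, r4 ; 0/8/15/9/11/0
#10 xor  r4, r0, r2 ; 0/8/15/9/15/0

9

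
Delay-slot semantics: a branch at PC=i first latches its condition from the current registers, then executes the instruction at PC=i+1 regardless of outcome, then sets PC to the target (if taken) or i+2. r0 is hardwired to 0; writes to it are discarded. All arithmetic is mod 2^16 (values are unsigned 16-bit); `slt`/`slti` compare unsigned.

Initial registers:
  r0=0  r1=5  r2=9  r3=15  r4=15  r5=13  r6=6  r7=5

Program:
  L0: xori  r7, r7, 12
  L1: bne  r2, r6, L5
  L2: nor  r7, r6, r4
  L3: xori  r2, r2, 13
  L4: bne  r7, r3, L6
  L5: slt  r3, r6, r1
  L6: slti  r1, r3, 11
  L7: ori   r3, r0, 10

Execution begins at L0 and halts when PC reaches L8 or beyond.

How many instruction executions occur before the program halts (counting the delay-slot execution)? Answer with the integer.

  step pc=0: xori  r7, r7, 12  regs=(0,5,9,15,15,13,6,9)
  step pc=1: bne  r2, r6, L5  cond=T  regs=(0,5,9,15,15,13,6,9)
  step pc=2: nor  r7, r6, r4  regs=(0,5,9,15,15,13,6,65520)
  step pc=5: slt  r3, r6, r1  regs=(0,5,9,0,15,13,6,65520)
  step pc=6: slti  r1, r3, 11  regs=(0,1,9,0,15,13,6,65520)
  step pc=7: ori   r3, r0, 10  regs=(0,1,9,10,15,13,6,65520)

6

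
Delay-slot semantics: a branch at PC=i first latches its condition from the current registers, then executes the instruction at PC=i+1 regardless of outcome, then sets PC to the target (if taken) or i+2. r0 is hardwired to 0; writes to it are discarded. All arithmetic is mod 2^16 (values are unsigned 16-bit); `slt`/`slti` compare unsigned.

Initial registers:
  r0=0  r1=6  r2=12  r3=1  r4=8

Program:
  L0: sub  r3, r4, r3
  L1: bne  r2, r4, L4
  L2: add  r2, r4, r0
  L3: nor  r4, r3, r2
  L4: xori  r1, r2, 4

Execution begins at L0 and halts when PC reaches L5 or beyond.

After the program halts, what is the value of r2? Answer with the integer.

[0] sub  r3, r4, r3  →  {r0:0, r1:6, r2:12, r3:7, r4:8}
[1] bne  r2, r4, L4  →  {r0:0, r1:6, r2:12, r3:7, r4:8}  ⟨branch taken⟩
[2] add  r2, r4, r0  →  {r0:0, r1:6, r2:8, r3:7, r4:8}
[4] xori  r1, r2, 4  →  {r0:0, r1:12, r2:8, r3:7, r4:8}

8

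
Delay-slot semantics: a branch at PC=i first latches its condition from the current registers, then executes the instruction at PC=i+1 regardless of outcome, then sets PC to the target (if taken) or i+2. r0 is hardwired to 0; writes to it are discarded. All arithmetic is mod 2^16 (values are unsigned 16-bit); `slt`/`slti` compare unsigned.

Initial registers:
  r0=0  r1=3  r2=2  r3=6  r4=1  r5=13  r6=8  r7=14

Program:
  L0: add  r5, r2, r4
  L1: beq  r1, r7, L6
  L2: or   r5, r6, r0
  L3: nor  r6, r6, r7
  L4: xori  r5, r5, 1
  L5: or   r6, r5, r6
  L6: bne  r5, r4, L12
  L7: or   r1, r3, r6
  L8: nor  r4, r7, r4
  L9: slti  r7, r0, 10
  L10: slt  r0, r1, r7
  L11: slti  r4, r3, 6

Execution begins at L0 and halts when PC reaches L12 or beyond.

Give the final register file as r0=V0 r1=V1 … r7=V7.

r0=0 r1=65535 r2=2 r3=6 r4=1 r5=9 r6=65529 r7=14

  step pc=0: add  r5, r2, r4  regs=(0,3,2,6,1,3,8,14)
  step pc=1: beq  r1, r7, L6  cond=F  regs=(0,3,2,6,1,3,8,14)
  step pc=2: or   r5, r6, r0  regs=(0,3,2,6,1,8,8,14)
  step pc=3: nor  r6, r6, r7  regs=(0,3,2,6,1,8,65521,14)
  step pc=4: xori  r5, r5, 1  regs=(0,3,2,6,1,9,65521,14)
  step pc=5: or   r6, r5, r6  regs=(0,3,2,6,1,9,65529,14)
  step pc=6: bne  r5, r4, L12  cond=T  regs=(0,3,2,6,1,9,65529,14)
  step pc=7: or   r1, r3, r6  regs=(0,65535,2,6,1,9,65529,14)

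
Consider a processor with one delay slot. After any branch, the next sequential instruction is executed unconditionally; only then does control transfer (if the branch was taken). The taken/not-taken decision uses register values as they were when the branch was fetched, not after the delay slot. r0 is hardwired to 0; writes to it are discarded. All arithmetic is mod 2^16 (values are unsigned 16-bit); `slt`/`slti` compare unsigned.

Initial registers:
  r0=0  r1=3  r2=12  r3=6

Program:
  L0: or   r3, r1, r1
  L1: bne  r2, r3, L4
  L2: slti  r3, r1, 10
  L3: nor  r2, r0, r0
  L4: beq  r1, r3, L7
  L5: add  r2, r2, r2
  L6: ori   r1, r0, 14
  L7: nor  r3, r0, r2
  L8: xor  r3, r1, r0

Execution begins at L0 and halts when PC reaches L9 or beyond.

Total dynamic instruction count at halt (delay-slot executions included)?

8

#0 or   r3, r1, r1 ; 0/3/12/3
#1 bne  r2, r3, L4 ; 0/3/12/3 ; →target
#2 slti  r3, r1, 10 ; 0/3/12/1
#4 beq  r1, r3, L7 ; 0/3/12/1 ; →fallthru
#5 add  r2, r2, r2 ; 0/3/24/1
#6 ori   r1, r0, 14 ; 0/14/24/1
#7 nor  r3, r0, r2 ; 0/14/24/65511
#8 xor  r3, r1, r0 ; 0/14/24/14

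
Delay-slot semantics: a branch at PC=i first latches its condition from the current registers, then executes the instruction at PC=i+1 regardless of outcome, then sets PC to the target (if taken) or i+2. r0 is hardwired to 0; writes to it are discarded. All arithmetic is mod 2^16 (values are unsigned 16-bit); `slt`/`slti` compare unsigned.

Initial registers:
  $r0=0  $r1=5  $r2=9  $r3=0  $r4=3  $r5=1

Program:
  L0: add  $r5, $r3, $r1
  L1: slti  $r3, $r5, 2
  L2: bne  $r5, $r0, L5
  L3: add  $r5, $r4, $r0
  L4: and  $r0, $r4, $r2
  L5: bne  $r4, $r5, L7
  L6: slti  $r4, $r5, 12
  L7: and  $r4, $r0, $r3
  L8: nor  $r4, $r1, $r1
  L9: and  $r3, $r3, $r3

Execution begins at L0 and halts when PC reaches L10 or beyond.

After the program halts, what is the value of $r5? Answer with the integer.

#0 add  $r5, $r3, $r1 ; 0/5/9/0/3/5
#1 slti  $r3, $r5, 2 ; 0/5/9/0/3/5
#2 bne  $r5, $r0, L5 ; 0/5/9/0/3/5 ; →target
#3 add  $r5, $r4, $r0 ; 0/5/9/0/3/3
#5 bne  $r4, $r5, L7 ; 0/5/9/0/3/3 ; →fallthru
#6 slti  $r4, $r5, 12 ; 0/5/9/0/1/3
#7 and  $r4, $r0, $r3 ; 0/5/9/0/0/3
#8 nor  $r4, $r1, $r1 ; 0/5/9/0/65530/3
#9 and  $r3, $r3, $r3 ; 0/5/9/0/65530/3

3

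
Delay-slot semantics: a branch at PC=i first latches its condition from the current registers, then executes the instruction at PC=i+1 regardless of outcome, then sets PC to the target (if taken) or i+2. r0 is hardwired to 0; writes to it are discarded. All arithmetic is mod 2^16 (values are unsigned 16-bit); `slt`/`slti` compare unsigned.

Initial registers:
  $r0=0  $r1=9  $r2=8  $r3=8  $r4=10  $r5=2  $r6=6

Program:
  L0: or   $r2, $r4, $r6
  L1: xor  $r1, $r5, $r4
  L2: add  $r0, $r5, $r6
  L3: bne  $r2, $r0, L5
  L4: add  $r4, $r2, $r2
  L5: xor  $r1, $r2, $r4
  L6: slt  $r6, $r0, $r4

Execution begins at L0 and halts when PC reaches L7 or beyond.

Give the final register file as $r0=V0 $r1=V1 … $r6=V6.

[0] or   $r2, $r4, $r6  →  {$r0:0, $r1:9, $r2:14, $r3:8, $r4:10, $r5:2, $r6:6}
[1] xor  $r1, $r5, $r4  →  {$r0:0, $r1:8, $r2:14, $r3:8, $r4:10, $r5:2, $r6:6}
[2] add  $r0, $r5, $r6  →  {$r0:0, $r1:8, $r2:14, $r3:8, $r4:10, $r5:2, $r6:6}
[3] bne  $r2, $r0, L5  →  {$r0:0, $r1:8, $r2:14, $r3:8, $r4:10, $r5:2, $r6:6}  ⟨branch taken⟩
[4] add  $r4, $r2, $r2  →  {$r0:0, $r1:8, $r2:14, $r3:8, $r4:28, $r5:2, $r6:6}
[5] xor  $r1, $r2, $r4  →  {$r0:0, $r1:18, $r2:14, $r3:8, $r4:28, $r5:2, $r6:6}
[6] slt  $r6, $r0, $r4  →  {$r0:0, $r1:18, $r2:14, $r3:8, $r4:28, $r5:2, $r6:1}

$r0=0 $r1=18 $r2=14 $r3=8 $r4=28 $r5=2 $r6=1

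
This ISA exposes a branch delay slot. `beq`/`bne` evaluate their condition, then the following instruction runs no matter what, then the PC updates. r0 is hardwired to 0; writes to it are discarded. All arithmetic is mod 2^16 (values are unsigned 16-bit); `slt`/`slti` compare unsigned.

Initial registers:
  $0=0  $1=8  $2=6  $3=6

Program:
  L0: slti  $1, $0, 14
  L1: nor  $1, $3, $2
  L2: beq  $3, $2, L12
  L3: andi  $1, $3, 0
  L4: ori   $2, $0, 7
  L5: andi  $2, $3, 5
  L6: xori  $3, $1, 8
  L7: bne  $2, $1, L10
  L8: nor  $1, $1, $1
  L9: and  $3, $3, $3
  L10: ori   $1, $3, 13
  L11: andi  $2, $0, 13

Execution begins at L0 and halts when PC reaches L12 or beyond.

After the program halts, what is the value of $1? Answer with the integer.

0

[0] slti  $1, $0, 14  →  {$0:0, $1:1, $2:6, $3:6}
[1] nor  $1, $3, $2  →  {$0:0, $1:65529, $2:6, $3:6}
[2] beq  $3, $2, L12  →  {$0:0, $1:65529, $2:6, $3:6}  ⟨branch taken⟩
[3] andi  $1, $3, 0  →  {$0:0, $1:0, $2:6, $3:6}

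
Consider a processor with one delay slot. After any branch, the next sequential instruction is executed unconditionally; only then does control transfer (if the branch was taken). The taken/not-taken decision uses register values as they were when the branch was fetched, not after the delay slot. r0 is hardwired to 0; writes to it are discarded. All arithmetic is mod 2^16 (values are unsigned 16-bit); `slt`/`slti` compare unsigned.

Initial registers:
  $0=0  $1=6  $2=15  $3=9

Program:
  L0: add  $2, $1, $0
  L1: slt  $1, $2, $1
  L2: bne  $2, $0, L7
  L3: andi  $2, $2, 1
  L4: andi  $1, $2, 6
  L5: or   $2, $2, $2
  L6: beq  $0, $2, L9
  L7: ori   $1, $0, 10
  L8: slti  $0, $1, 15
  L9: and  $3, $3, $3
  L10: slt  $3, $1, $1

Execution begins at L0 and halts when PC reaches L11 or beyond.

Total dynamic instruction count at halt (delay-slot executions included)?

8

[0] add  $2, $1, $0  →  {$0:0, $1:6, $2:6, $3:9}
[1] slt  $1, $2, $1  →  {$0:0, $1:0, $2:6, $3:9}
[2] bne  $2, $0, L7  →  {$0:0, $1:0, $2:6, $3:9}  ⟨branch taken⟩
[3] andi  $2, $2, 1  →  {$0:0, $1:0, $2:0, $3:9}
[7] ori   $1, $0, 10  →  {$0:0, $1:10, $2:0, $3:9}
[8] slti  $0, $1, 15  →  {$0:0, $1:10, $2:0, $3:9}
[9] and  $3, $3, $3  →  {$0:0, $1:10, $2:0, $3:9}
[10] slt  $3, $1, $1  →  {$0:0, $1:10, $2:0, $3:0}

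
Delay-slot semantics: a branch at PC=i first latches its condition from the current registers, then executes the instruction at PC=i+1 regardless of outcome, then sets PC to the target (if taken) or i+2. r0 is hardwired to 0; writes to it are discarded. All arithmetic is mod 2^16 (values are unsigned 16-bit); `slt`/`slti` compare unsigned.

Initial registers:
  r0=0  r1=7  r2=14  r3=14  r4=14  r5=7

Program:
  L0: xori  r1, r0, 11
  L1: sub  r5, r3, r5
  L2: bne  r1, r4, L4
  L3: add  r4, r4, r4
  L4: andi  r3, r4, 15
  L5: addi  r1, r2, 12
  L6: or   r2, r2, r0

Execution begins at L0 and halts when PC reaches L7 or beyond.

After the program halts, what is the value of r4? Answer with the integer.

28

PC=0  xori  r1, r0, 11       | r0=0 r1=11 r2=14 r3=14 r4=14 r5=7
PC=1  sub  r5, r3, r5        | r0=0 r1=11 r2=14 r3=14 r4=14 r5=7
PC=2  bne  r1, r4, L4        | r0=0 r1=11 r2=14 r3=14 r4=14 r5=7  [TAKEN]
PC=3  add  r4, r4, r4        | r0=0 r1=11 r2=14 r3=14 r4=28 r5=7
PC=4  andi  r3, r4, 15       | r0=0 r1=11 r2=14 r3=12 r4=28 r5=7
PC=5  addi  r1, r2, 12       | r0=0 r1=26 r2=14 r3=12 r4=28 r5=7
PC=6  or   r2, r2, r0        | r0=0 r1=26 r2=14 r3=12 r4=28 r5=7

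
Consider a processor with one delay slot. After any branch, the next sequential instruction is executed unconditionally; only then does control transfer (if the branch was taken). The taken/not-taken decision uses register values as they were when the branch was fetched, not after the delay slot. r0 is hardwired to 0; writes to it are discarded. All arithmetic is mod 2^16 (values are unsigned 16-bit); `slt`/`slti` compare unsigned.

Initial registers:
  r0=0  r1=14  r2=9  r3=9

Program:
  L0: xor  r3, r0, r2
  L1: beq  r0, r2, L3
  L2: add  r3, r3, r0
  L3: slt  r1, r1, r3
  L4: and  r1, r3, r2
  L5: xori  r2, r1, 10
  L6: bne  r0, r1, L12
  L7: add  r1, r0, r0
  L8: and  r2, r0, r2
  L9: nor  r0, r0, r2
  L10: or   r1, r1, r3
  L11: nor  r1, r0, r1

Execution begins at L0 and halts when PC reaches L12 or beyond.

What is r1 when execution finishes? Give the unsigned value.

0

[0] xor  r3, r0, r2  →  {r0:0, r1:14, r2:9, r3:9}
[1] beq  r0, r2, L3  →  {r0:0, r1:14, r2:9, r3:9}  ⟨branch fallthrough⟩
[2] add  r3, r3, r0  →  {r0:0, r1:14, r2:9, r3:9}
[3] slt  r1, r1, r3  →  {r0:0, r1:0, r2:9, r3:9}
[4] and  r1, r3, r2  →  {r0:0, r1:9, r2:9, r3:9}
[5] xori  r2, r1, 10  →  {r0:0, r1:9, r2:3, r3:9}
[6] bne  r0, r1, L12  →  {r0:0, r1:9, r2:3, r3:9}  ⟨branch taken⟩
[7] add  r1, r0, r0  →  {r0:0, r1:0, r2:3, r3:9}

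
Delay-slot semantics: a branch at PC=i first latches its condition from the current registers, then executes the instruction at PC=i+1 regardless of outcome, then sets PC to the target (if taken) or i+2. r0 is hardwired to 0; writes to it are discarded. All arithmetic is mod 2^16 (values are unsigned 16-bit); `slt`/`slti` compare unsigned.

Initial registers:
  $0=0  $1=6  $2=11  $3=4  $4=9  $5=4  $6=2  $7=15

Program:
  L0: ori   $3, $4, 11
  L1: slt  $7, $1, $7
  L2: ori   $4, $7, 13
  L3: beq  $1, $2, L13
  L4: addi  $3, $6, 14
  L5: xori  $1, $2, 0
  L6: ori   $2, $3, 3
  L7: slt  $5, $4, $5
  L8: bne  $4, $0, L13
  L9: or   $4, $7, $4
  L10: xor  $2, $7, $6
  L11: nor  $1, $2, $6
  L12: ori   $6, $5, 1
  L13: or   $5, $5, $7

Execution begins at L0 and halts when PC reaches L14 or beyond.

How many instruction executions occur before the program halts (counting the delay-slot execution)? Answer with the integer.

#0 ori   $3, $4, 11 ; 0/6/11/11/9/4/2/15
#1 slt  $7, $1, $7 ; 0/6/11/11/9/4/2/1
#2 ori   $4, $7, 13 ; 0/6/11/11/13/4/2/1
#3 beq  $1, $2, L13 ; 0/6/11/11/13/4/2/1 ; →fallthru
#4 addi  $3, $6, 14 ; 0/6/11/16/13/4/2/1
#5 xori  $1, $2, 0 ; 0/11/11/16/13/4/2/1
#6 ori   $2, $3, 3 ; 0/11/19/16/13/4/2/1
#7 slt  $5, $4, $5 ; 0/11/19/16/13/0/2/1
#8 bne  $4, $0, L13 ; 0/11/19/16/13/0/2/1 ; →target
#9 or   $4, $7, $4 ; 0/11/19/16/13/0/2/1
#13 or   $5, $5, $7 ; 0/11/19/16/13/1/2/1

11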